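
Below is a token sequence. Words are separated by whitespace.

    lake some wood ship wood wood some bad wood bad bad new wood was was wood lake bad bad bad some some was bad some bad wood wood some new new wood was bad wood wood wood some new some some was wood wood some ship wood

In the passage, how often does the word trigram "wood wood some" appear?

Scanning the 45 overlapping trigram windows for "wood wood some":
  position 5–7: wood wood some
  position 27–29: wood wood some
  position 36–38: wood wood some
  position 43–45: wood wood some

4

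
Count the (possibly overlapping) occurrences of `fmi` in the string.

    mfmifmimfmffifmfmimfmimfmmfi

Sliding a length-3 window over the 28 characters (26 positions):
  position 2–4: fmi
  position 5–7: fmi
  position 16–18: fmi
  position 20–22: fmi

4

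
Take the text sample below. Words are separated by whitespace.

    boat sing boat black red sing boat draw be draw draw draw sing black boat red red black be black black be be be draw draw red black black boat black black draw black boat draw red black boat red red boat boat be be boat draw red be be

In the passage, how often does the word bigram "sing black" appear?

1

Scanning the 49 overlapping bigram windows for "sing black":
  position 13–14: sing black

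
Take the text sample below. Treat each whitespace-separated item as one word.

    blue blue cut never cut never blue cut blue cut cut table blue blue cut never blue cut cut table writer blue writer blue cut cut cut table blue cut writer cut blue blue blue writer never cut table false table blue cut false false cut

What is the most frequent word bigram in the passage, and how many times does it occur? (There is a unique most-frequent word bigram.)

Bigram frequencies (highest first):
  blue cut: 8
  blue blue: 4
  cut cut: 4
  cut table: 4
  cut never: 3
  table blue: 3
  … (14 more, each ≤ 2)

"blue cut", 8 times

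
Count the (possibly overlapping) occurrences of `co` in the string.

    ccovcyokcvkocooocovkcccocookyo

5

Sliding a length-2 window over the 30 characters (29 positions):
  position 2–3: co
  position 13–14: co
  position 17–18: co
  position 23–24: co
  position 25–26: co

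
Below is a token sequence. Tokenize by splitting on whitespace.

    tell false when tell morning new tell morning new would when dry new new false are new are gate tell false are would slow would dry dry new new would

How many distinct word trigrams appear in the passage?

26

30 tokens → 28 trigram windows in total.
Repeated trigrams (each contributes count−1 duplicates):
  dry new new: 2
  tell morning new: 2
2 duplicate windows → 28 − 2 = 26 distinct.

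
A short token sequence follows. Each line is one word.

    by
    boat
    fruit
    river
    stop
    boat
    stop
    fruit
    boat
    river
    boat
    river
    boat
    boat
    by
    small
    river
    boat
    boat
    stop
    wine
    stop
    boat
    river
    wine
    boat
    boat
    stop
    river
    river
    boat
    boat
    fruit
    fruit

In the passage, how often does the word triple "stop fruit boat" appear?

Scanning the 32 overlapping trigram windows for "stop fruit boat":
  position 7–9: stop fruit boat

1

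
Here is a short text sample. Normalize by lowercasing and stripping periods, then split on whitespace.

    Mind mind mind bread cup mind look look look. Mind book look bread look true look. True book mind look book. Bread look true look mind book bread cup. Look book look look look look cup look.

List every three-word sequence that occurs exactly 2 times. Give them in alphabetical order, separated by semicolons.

Trigram counts meeting the condition (exactly 2 times):
  bread look true: 2
  look mind book: 2
  look true look: 2

bread look true; look mind book; look true look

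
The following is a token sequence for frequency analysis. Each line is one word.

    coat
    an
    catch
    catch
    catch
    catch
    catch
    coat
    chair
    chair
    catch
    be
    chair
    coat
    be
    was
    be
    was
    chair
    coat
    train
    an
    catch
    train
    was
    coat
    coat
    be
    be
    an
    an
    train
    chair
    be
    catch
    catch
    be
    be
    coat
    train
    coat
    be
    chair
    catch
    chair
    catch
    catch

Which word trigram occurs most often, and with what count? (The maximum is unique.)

"catch catch catch", 3 times

Trigram frequencies (highest first):
  catch catch catch: 3
  coat an catch: 1
  an catch catch: 1
  catch catch coat: 1
  catch coat chair: 1
  coat chair chair: 1
  … (37 more, each ≤ 1)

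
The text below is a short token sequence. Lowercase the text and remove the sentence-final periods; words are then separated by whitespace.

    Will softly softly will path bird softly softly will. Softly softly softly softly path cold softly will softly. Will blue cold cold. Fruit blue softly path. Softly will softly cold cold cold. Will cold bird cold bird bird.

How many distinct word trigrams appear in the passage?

38 tokens → 36 trigram windows in total.
Repeated trigrams (each contributes count−1 duplicates):
  softly will softly: 3
  softly softly softly: 2
  softly softly will: 2
  will softly softly: 2
5 duplicate windows → 36 − 5 = 31 distinct.

31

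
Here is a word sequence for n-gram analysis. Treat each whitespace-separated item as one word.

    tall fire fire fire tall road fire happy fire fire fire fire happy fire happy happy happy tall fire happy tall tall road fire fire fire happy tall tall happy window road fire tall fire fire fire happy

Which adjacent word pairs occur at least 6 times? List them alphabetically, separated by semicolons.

Bigram counts meeting the condition (at least 6 times):
  fire fire: 9
  fire happy: 6

fire fire; fire happy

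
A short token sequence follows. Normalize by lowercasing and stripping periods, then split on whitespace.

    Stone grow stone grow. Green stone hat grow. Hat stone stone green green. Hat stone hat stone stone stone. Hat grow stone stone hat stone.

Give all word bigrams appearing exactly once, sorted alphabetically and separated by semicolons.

Bigram counts meeting the condition (exactly once):
  green green: 1
  green hat: 1
  green stone: 1
  grow green: 1
  grow hat: 1
  stone green: 1

green green; green hat; green stone; grow green; grow hat; stone green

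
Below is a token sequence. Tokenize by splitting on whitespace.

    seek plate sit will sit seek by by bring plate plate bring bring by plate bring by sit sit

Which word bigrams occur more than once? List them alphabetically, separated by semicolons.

Bigram counts meeting the condition (more than once):
  bring by: 2
  plate bring: 2

bring by; plate bring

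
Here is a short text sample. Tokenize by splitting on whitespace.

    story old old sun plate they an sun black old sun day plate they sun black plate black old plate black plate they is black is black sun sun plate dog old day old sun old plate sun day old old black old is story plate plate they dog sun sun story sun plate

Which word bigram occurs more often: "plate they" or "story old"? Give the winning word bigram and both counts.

"plate they" (4 vs 1)

"plate they": 4 occurrences
"story old": 1 occurrence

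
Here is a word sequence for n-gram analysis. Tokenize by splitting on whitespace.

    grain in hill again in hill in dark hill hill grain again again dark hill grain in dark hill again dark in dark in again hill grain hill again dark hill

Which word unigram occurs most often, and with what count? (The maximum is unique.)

"hill", 9 times

Unigram frequencies (highest first):
  hill: 9
  in: 6
  again: 6
  dark: 6
  grain: 4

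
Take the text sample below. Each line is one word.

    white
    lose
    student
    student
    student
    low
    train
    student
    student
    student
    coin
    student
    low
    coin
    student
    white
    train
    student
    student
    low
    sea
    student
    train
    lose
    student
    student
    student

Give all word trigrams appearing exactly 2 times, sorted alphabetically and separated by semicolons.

Trigram counts meeting the condition (exactly 2 times):
  lose student student: 2
  student student low: 2
  train student student: 2

lose student student; student student low; train student student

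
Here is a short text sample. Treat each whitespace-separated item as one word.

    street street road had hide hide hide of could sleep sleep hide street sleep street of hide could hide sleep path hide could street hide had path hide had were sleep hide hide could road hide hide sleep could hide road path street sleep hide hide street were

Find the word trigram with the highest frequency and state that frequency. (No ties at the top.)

"sleep hide hide", 2 times

Trigram frequencies (highest first):
  sleep hide hide: 2
  street street road: 1
  street road had: 1
  road had hide: 1
  had hide hide: 1
  hide hide hide: 1
  … (39 more, each ≤ 1)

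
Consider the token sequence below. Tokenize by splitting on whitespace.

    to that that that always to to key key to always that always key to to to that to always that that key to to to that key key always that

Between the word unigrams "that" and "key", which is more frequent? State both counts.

"that": 9 occurrences
"key": 6 occurrences

"that" (9 vs 6)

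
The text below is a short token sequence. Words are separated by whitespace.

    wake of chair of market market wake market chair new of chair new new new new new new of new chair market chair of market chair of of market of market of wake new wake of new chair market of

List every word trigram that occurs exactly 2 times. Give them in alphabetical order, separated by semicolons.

Trigram counts meeting the condition (exactly 2 times):
  chair of market: 2
  market chair of: 2
  new chair market: 2
  of market of: 2
  of new chair: 2

chair of market; market chair of; new chair market; of market of; of new chair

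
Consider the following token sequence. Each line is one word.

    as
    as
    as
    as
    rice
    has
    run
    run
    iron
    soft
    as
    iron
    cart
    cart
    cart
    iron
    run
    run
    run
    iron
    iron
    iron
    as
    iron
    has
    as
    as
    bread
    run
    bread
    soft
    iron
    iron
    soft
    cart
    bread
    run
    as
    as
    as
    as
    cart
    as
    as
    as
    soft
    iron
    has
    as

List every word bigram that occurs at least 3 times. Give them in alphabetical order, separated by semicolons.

Bigram counts meeting the condition (at least 3 times):
  as as: 9
  iron iron: 3
  run run: 3

as as; iron iron; run run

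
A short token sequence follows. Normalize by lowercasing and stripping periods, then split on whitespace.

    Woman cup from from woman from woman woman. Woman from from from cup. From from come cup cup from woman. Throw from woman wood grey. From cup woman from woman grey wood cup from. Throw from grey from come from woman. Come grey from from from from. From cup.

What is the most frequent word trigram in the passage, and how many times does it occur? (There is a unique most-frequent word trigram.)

Trigram frequencies (highest first):
  from from from: 4
  cup from from: 2
  woman from woman: 2
  from from cup: 2
  woman cup from: 1
  from from woman: 1
  … (35 more, each ≤ 1)

"from from from", 4 times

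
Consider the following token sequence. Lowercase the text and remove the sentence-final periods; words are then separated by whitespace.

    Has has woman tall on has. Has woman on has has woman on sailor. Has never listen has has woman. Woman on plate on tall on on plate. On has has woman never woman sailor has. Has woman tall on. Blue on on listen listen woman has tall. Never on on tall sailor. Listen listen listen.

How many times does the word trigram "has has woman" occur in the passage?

Scanning the 54 overlapping trigram windows for "has has woman":
  position 1–3: has has woman
  position 6–8: has has woman
  position 10–12: has has woman
  position 18–20: has has woman
  position 30–32: has has woman
  position 36–38: has has woman

6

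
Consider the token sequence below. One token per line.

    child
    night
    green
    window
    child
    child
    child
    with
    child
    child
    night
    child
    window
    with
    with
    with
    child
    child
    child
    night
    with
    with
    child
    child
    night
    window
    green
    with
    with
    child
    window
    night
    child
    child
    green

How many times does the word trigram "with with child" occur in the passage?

Scanning the 33 overlapping trigram windows for "with with child":
  position 15–17: with with child
  position 21–23: with with child
  position 28–30: with with child

3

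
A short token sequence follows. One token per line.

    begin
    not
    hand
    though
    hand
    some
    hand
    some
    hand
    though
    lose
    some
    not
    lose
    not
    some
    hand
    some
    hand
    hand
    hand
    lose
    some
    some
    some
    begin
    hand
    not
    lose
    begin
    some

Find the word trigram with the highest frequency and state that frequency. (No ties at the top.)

Trigram frequencies (highest first):
  hand some hand: 3
  some hand some: 2
  begin not hand: 1
  not hand though: 1
  hand though hand: 1
  though hand some: 1
  … (20 more, each ≤ 1)

"hand some hand", 3 times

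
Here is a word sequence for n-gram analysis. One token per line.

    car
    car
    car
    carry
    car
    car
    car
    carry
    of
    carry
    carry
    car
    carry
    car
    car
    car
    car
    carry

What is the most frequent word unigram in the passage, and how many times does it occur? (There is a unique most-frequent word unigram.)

Unigram frequencies (highest first):
  car: 11
  carry: 6
  of: 1

"car", 11 times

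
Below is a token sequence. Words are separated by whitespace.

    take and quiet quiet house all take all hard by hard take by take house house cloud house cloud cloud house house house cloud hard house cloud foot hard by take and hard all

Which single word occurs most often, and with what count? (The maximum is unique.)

"house", 8 times

Unigram frequencies (highest first):
  house: 8
  take: 5
  hard: 5
  cloud: 5
  all: 3
  by: 3
  … (3 more, each ≤ 2)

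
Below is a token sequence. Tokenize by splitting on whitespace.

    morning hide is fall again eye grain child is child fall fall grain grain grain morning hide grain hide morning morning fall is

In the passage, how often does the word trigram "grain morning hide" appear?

1

Scanning the 21 overlapping trigram windows for "grain morning hide":
  position 15–17: grain morning hide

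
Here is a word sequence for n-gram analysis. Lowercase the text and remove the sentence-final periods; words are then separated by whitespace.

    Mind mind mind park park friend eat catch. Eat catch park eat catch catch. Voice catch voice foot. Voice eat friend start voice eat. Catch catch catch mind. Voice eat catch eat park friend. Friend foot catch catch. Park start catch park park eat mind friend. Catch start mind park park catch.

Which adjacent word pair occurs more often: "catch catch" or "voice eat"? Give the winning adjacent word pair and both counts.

"catch catch": 4 occurrences
"voice eat": 3 occurrences

"catch catch" (4 vs 3)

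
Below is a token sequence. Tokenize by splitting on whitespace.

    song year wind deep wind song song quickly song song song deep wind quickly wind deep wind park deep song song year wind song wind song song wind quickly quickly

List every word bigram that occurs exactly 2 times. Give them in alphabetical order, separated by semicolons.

Bigram counts meeting the condition (exactly 2 times):
  song wind: 2
  song year: 2
  wind deep: 2
  wind quickly: 2
  year wind: 2

song wind; song year; wind deep; wind quickly; year wind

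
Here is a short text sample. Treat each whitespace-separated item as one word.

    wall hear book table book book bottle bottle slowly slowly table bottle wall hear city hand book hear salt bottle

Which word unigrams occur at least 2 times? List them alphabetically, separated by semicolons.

book; bottle; hear; slowly; table; wall

Unigram counts meeting the condition (at least 2 times):
  book: 4
  bottle: 4
  hear: 3
  slowly: 2
  table: 2
  wall: 2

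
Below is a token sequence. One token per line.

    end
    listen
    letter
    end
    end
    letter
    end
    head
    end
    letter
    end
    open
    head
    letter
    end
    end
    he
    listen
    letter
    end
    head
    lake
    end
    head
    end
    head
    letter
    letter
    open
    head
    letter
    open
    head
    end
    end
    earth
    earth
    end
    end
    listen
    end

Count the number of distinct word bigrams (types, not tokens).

20

41 tokens → 40 bigram windows in total.
Repeated bigrams (each contributes count−1 duplicates):
  letter end: 5
  end end: 4
  end head: 4
  head end: 3
  head letter: 3
  open head: 3
  end letter: 2
  end listen: 2
  … (2 more repeated)
20 duplicate windows → 40 − 20 = 20 distinct.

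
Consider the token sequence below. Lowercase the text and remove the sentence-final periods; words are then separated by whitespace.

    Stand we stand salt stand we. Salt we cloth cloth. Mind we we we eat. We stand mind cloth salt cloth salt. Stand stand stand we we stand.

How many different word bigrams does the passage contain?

28 tokens → 27 bigram windows in total.
Repeated bigrams (each contributes count−1 duplicates):
  stand we: 3
  we stand: 3
  we we: 3
  cloth salt: 2
  salt stand: 2
  stand stand: 2
9 duplicate windows → 27 − 9 = 18 distinct.

18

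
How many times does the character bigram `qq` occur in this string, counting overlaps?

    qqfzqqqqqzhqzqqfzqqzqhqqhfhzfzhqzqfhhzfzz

8

Sliding a length-2 window over the 41 characters (40 positions):
  position 1–2: qq
  position 5–6: qq
  position 6–7: qq
  position 7–8: qq
  position 8–9: qq
  position 14–15: qq
  position 18–19: qq
  position 23–24: qq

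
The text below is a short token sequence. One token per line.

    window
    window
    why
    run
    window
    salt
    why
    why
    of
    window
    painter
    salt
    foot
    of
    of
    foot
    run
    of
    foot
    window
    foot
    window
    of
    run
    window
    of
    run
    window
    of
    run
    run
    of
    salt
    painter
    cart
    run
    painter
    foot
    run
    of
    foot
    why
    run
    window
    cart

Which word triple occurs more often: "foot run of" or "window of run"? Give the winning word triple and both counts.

"window of run" (3 vs 2)

"foot run of": 2 occurrences
"window of run": 3 occurrences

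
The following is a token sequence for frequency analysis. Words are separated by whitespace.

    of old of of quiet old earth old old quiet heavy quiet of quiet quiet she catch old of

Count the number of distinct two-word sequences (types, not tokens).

19 tokens → 18 bigram windows in total.
Repeated bigrams (each contributes count−1 duplicates):
  of quiet: 2
  old of: 2
2 duplicate windows → 18 − 2 = 16 distinct.

16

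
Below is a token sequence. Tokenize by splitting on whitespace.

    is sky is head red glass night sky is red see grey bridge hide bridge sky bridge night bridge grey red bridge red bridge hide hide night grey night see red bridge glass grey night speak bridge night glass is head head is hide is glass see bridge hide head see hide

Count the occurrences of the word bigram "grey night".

2

Scanning the 51 overlapping bigram windows for "grey night":
  position 28–29: grey night
  position 34–35: grey night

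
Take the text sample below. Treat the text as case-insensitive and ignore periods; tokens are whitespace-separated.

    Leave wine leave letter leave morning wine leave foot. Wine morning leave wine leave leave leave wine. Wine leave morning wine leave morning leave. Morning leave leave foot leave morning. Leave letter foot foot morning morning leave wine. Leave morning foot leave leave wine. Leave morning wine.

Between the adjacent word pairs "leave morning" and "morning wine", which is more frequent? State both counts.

"leave morning": 7 occurrences
"morning wine": 3 occurrences

"leave morning" (7 vs 3)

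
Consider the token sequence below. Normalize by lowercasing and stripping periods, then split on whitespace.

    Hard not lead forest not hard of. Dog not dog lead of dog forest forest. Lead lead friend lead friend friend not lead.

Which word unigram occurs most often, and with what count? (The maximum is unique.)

Unigram frequencies (highest first):
  lead: 6
  not: 4
  forest: 3
  dog: 3
  friend: 3
  hard: 2
  … (1 more, each ≤ 2)

"lead", 6 times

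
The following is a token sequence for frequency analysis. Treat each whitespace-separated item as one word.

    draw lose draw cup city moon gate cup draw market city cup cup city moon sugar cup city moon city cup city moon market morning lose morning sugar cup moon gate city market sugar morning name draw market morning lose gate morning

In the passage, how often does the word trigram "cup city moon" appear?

Scanning the 40 overlapping trigram windows for "cup city moon":
  position 4–6: cup city moon
  position 13–15: cup city moon
  position 17–19: cup city moon
  position 21–23: cup city moon

4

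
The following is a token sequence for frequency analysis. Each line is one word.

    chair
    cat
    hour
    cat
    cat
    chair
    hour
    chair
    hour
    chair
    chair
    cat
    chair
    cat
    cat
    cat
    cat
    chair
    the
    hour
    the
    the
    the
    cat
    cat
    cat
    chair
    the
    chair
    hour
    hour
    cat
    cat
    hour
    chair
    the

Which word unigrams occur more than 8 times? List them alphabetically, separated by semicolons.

cat; chair

Unigram counts meeting the condition (more than 8 times):
  cat: 13
  chair: 10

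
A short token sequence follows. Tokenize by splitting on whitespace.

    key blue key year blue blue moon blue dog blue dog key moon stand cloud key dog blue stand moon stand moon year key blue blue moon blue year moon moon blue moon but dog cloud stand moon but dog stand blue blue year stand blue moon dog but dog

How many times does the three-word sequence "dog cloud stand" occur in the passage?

Scanning the 48 overlapping trigram windows for "dog cloud stand":
  position 35–37: dog cloud stand

1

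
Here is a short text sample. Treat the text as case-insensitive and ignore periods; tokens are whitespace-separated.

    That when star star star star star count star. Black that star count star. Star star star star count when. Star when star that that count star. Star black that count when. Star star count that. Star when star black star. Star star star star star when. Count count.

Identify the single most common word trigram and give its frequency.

Trigram frequencies (highest first):
  star star star: 10
  star star count: 3
  when star star: 2
  star count star: 2
  star black that: 2
  count star star: 2
  … (24 more, each ≤ 2)

"star star star", 10 times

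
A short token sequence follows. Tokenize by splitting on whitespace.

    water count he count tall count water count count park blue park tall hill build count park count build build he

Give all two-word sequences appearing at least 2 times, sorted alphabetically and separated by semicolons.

Bigram counts meeting the condition (at least 2 times):
  count park: 2
  water count: 2

count park; water count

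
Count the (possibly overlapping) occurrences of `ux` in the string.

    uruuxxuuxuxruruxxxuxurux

Sliding a length-2 window over the 24 characters (23 positions):
  position 4–5: ux
  position 8–9: ux
  position 10–11: ux
  position 15–16: ux
  position 19–20: ux
  position 23–24: ux

6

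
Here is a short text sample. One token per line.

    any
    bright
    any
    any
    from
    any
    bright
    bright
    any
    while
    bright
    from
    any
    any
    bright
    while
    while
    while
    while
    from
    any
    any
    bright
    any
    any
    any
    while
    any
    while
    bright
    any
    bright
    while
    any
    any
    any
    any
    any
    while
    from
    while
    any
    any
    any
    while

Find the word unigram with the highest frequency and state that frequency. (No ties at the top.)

Unigram frequencies (highest first):
  any: 22
  while: 11
  bright: 8
  from: 4

"any", 22 times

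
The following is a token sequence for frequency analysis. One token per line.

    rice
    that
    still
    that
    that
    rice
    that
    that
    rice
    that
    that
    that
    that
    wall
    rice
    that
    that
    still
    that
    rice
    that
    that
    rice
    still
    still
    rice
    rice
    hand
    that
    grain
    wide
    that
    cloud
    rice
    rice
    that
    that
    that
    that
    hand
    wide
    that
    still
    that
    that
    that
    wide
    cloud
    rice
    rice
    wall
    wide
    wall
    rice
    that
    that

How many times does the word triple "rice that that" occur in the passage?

Scanning the 54 overlapping trigram windows for "rice that that":
  position 6–8: rice that that
  position 9–11: rice that that
  position 15–17: rice that that
  position 20–22: rice that that
  position 35–37: rice that that
  position 54–56: rice that that

6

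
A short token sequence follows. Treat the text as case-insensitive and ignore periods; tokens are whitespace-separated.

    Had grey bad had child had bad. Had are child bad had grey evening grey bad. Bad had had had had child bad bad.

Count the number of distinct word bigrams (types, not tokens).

13

24 tokens → 23 bigram windows in total.
Repeated bigrams (each contributes count−1 duplicates):
  bad had: 4
  had had: 3
  bad bad: 2
  child bad: 2
  grey bad: 2
  had child: 2
  had grey: 2
10 duplicate windows → 23 − 10 = 13 distinct.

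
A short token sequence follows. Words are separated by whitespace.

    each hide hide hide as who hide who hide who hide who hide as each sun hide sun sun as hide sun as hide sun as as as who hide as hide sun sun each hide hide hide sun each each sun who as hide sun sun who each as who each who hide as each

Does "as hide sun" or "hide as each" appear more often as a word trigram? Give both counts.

"as hide sun" (4 vs 2)

"as hide sun": 4 occurrences
"hide as each": 2 occurrences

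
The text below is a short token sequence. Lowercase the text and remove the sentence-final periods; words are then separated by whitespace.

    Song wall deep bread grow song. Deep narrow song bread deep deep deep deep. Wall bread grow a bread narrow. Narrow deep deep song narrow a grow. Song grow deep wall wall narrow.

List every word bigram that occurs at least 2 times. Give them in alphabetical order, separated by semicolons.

bread grow; deep deep; deep wall; grow song

Bigram counts meeting the condition (at least 2 times):
  bread grow: 2
  deep deep: 4
  deep wall: 2
  grow song: 2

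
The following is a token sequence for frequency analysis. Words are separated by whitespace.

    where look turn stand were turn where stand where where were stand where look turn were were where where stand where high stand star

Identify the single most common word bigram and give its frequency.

"stand where", 3 times

Bigram frequencies (highest first):
  stand where: 3
  where look: 2
  look turn: 2
  where stand: 2
  where where: 2
  turn stand: 1
  … (11 more, each ≤ 1)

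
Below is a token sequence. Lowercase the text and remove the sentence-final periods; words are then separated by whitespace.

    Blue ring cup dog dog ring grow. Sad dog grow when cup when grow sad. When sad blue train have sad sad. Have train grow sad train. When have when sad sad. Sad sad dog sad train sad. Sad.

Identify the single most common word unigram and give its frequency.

"sad", 13 times

Unigram frequencies (highest first):
  sad: 13
  when: 5
  dog: 4
  grow: 4
  train: 4
  have: 3
  … (3 more, each ≤ 2)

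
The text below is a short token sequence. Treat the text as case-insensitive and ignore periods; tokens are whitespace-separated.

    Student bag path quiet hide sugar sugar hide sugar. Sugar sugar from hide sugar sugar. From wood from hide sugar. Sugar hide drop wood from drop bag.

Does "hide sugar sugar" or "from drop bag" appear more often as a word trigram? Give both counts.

"hide sugar sugar": 4 occurrences
"from drop bag": 1 occurrence

"hide sugar sugar" (4 vs 1)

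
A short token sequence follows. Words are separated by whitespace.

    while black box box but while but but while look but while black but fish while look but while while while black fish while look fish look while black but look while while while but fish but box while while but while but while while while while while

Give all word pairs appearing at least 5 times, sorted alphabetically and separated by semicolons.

but while; while while

Bigram counts meeting the condition (at least 5 times):
  but while: 6
  while while: 9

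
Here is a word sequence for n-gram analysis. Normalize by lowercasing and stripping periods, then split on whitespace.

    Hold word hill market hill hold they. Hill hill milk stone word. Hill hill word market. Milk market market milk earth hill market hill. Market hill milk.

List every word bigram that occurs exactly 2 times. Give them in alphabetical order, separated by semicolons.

Bigram counts meeting the condition (exactly 2 times):
  hill hill: 2
  hill milk: 2
  market milk: 2
  word hill: 2

hill hill; hill milk; market milk; word hill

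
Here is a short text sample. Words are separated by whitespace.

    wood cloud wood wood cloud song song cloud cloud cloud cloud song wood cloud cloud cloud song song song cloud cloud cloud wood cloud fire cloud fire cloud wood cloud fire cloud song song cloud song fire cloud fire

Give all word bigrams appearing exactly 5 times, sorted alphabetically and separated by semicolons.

cloud song; wood cloud

Bigram counts meeting the condition (exactly 5 times):
  cloud song: 5
  wood cloud: 5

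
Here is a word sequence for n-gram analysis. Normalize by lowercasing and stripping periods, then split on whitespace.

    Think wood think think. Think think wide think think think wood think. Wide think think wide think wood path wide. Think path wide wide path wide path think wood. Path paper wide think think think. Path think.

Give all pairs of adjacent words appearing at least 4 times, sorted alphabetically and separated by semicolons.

Bigram counts meeting the condition (at least 4 times):
  think think: 8
  think wood: 4
  wide think: 5

think think; think wood; wide think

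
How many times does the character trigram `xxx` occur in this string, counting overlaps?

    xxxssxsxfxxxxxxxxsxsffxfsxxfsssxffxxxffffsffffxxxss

Sliding a length-3 window over the 51 characters (49 positions):
  position 1–3: xxx
  position 10–12: xxx
  position 11–13: xxx
  position 12–14: xxx
  position 13–15: xxx
  position 14–16: xxx
  position 15–17: xxx
  position 35–37: xxx
  position 47–49: xxx

9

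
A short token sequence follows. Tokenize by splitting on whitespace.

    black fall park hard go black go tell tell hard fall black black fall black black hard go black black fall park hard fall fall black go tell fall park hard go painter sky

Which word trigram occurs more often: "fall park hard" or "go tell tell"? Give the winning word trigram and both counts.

"fall park hard": 3 occurrences
"go tell tell": 1 occurrence

"fall park hard" (3 vs 1)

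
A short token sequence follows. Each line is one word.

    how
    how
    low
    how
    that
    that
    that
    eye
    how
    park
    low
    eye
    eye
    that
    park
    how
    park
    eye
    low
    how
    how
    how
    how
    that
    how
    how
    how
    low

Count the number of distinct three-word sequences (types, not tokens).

28 tokens → 26 trigram windows in total.
Repeated trigrams (each contributes count−1 duplicates):
  how how how: 3
  how how low: 2
3 duplicate windows → 26 − 3 = 23 distinct.

23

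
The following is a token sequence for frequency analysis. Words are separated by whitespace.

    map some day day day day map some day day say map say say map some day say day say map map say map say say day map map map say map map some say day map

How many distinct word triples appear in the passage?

37 tokens → 35 trigram windows in total.
Repeated trigrams (each contributes count−1 duplicates):
  map some day: 3
  day day day: 2
  day say map: 2
  map map say: 2
  map say map: 2
  map say say: 2
  say day map: 2
  say map map: 2
  … (2 more repeated)
11 duplicate windows → 35 − 11 = 24 distinct.

24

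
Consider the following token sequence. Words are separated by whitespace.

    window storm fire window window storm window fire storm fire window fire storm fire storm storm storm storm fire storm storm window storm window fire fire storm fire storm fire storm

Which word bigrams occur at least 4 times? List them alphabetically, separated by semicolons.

Bigram counts meeting the condition (at least 4 times):
  fire storm: 7
  storm fire: 6
  storm storm: 4

fire storm; storm fire; storm storm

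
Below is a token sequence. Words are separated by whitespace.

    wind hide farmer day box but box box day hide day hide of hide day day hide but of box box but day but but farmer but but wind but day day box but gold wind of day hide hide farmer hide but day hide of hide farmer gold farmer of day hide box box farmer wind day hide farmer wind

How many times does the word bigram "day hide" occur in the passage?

Scanning the 60 overlapping bigram windows for "day hide":
  position 9–10: day hide
  position 11–12: day hide
  position 16–17: day hide
  position 38–39: day hide
  position 44–45: day hide
  position 52–53: day hide
  position 58–59: day hide

7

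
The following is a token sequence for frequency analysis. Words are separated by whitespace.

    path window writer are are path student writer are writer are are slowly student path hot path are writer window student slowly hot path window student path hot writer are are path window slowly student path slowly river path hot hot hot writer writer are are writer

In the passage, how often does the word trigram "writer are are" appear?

Scanning the 45 overlapping trigram windows for "writer are are":
  position 3–5: writer are are
  position 10–12: writer are are
  position 29–31: writer are are
  position 44–46: writer are are

4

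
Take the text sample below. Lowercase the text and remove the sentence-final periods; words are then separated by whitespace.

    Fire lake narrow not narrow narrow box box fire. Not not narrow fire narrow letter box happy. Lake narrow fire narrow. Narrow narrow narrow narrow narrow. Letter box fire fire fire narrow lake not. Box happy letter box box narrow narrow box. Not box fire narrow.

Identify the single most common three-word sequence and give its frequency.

Trigram frequencies (highest first):
  narrow narrow narrow: 4
  narrow narrow box: 2
  narrow fire narrow: 2
  narrow letter box: 2
  fire lake narrow: 1
  lake narrow not: 1
  … (32 more, each ≤ 1)

"narrow narrow narrow", 4 times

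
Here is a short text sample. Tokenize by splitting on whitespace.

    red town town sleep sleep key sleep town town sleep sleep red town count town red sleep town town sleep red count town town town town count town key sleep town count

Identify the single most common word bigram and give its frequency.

"town town", 6 times

Bigram frequencies (highest first):
  town town: 6
  town sleep: 3
  sleep town: 3
  town count: 3
  count town: 3
  red town: 2
  … (8 more, each ≤ 2)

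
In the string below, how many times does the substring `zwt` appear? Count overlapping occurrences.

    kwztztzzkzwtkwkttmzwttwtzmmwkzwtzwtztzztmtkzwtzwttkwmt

6

Sliding a length-3 window over the 54 characters (52 positions):
  position 10–12: zwt
  position 19–21: zwt
  position 30–32: zwt
  position 33–35: zwt
  position 44–46: zwt
  position 47–49: zwt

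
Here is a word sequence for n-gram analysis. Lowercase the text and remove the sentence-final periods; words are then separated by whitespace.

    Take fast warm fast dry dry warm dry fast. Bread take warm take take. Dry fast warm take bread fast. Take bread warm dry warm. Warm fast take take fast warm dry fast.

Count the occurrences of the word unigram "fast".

Scanning the 33 tokens for "fast":
  position 2: fast
  position 4: fast
  position 9: fast
  position 16: fast
  position 20: fast
  position 27: fast
  position 30: fast
  position 33: fast

8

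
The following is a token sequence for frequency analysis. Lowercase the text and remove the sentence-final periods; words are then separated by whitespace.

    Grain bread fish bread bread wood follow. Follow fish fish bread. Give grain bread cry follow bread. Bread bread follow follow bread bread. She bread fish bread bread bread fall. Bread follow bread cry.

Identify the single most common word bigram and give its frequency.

Bigram frequencies (highest first):
  bread bread: 6
  fish bread: 3
  follow bread: 3
  grain bread: 2
  bread fish: 2
  follow follow: 2
  … (13 more, each ≤ 2)

"bread bread", 6 times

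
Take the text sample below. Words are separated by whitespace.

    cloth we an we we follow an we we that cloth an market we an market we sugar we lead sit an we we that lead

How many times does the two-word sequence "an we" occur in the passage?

3

Scanning the 25 overlapping bigram windows for "an we":
  position 3–4: an we
  position 7–8: an we
  position 22–23: an we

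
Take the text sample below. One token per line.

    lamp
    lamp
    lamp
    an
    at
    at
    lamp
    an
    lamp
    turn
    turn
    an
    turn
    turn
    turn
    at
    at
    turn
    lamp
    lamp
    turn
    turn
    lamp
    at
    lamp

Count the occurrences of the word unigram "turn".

8

Scanning the 25 tokens for "turn":
  position 10: turn
  position 11: turn
  position 13: turn
  position 14: turn
  position 15: turn
  position 18: turn
  position 21: turn
  position 22: turn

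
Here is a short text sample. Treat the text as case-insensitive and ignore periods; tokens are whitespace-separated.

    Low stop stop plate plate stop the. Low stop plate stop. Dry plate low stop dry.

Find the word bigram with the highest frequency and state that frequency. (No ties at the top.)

"low stop", 3 times

Bigram frequencies (highest first):
  low stop: 3
  stop plate: 2
  plate stop: 2
  stop dry: 2
  stop stop: 1
  plate plate: 1
  … (4 more, each ≤ 1)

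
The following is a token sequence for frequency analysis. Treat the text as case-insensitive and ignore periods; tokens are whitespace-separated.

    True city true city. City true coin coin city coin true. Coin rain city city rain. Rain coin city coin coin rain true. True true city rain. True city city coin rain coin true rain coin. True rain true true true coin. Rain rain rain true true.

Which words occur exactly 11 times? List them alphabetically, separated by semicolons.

coin; rain

Unigram counts meeting the condition (exactly 11 times):
  coin: 11
  rain: 11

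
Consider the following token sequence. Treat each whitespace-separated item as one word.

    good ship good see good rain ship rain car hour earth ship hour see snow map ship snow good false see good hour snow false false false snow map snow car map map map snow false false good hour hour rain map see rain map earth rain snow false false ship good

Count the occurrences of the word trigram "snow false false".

Scanning the 50 overlapping trigram windows for "snow false false":
  position 24–26: snow false false
  position 35–37: snow false false
  position 48–50: snow false false

3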